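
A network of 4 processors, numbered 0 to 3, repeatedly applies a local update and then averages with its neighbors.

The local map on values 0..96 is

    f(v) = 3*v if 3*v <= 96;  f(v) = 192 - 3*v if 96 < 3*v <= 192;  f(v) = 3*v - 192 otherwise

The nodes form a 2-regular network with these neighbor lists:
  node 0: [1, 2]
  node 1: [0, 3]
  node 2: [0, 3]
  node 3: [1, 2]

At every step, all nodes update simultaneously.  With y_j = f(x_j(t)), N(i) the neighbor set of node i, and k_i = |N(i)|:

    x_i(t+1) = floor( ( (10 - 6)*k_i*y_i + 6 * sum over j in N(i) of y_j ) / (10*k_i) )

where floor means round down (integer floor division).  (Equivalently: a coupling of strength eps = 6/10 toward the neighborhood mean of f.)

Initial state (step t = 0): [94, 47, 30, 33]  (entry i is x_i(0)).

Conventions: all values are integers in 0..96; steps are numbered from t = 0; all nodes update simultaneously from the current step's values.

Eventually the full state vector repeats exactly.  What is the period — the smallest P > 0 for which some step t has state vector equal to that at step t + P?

Simulating step by step:
t=0: [94, 47, 30, 33]
t=1: [78, 75, 90, 79]
t=2: [50, 39, 57, 51]
t=3: [45, 54, 32, 44]
t=4: [60, 47, 73, 61]
t=5: [28, 26, 17, 27]
t=6: [72, 80, 69, 71]
t=7: [28, 32, 19, 27]
t=8: [79, 87, 72, 78]
t=9: [45, 53, 35, 44]
t=10: [58, 48, 69, 60]
t=11: [26, 28, 15, 23]
t=12: [69, 77, 62, 66]
t=13: [19, 21, 8, 15]
t=14: [48, 55, 40, 44]
t=15: [48, 43, 61, 53]
t=16: [40, 49, 27, 34]
t=17: [66, 66, 81, 73]
t=18: [19, 12, 30, 27]
t=19: [60, 55, 77, 70]
t=20: [24, 19, 24, 27]
t=21: [67, 68, 74, 71]
t=22: [16, 13, 21, 21]
t=23: [49, 48, 58, 55]
t=24: [37, 40, 28, 30]
t=25: [79, 80, 84, 82]
t=26: [50, 48, 53, 54]
t=27: [41, 40, 34, 36]
t=28: [76, 74, 81, 82]
t=29: [38, 39, 47, 45]
t=30: [69, 70, 60, 60]
t=31: [15, 15, 12, 13]
t=32: [42, 43, 39, 39]
t=33: [67, 67, 72, 71]
t=34: [13, 12, 18, 18]
t=35: [42, 42, 49, 48]
t=36: [59, 60, 52, 52]
t=37: [20, 20, 29, 28]
t=38: [68, 67, 78, 77]
t=39: [20, 18, 32, 30]
t=40: [69, 66, 83, 81]
t=41: [24, 22, 42, 39]
t=42: [68, 70, 70, 69]
t=43: [15, 15, 15, 16]
t=44: [45, 45, 45, 46]
t=45: [57, 56, 56, 55]
t=46: [22, 24, 24, 25]
t=47: [69, 71, 71, 73]
t=48: [18, 21, 21, 23]
t=49: [59, 62, 62, 65]
t=50: [9, 7, 7, 4]
t=51: [23, 20, 20, 17]
t=52: [63, 60, 60, 56]
t=53: [8, 12, 12, 16]
t=54: [31, 36, 36, 40]
t=55: [87, 83, 83, 79]
t=56: [61, 57, 57, 52]
t=57: [16, 21, 21, 27]
t=58: [57, 63, 63, 70]
t=59: [10, 12, 12, 9]
t=60: [33, 31, 31, 32]
t=61: [93, 93, 93, 94]
t=62: [87, 87, 87, 88]
t=63: [69, 69, 69, 70]
t=64: [15, 15, 15, 16]

Answer: 21
Key observation: The state at step 43, [15, 15, 15, 16], reappears at step 64 — and no state repeats earlier — so the cycle the system enters has period 21.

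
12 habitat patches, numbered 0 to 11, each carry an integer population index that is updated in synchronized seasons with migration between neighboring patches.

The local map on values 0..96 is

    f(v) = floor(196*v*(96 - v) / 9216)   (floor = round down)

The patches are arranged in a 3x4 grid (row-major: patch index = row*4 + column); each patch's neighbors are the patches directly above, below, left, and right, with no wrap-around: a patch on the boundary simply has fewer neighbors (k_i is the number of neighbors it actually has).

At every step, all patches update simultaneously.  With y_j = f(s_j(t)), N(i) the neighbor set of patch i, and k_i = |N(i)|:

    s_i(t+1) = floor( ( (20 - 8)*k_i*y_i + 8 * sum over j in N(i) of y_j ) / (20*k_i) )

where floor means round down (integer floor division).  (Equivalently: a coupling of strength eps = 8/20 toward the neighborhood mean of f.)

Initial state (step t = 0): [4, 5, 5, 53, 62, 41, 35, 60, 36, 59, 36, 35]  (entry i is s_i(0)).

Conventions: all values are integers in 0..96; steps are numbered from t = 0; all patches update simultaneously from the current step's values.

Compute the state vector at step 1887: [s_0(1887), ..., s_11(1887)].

Answer: [48, 48, 48, 48, 48, 48, 48, 48, 49, 49, 48, 48]
Key observation: The state at step 5, [48, 48, 48, 48, 48, 48, 48, 48, 49, 49, 48, 48], reappears at step 7: the system is in a cycle of period 2 from step 5 on.  Therefore the state at step 1887 equals the state at step 5 + ((1887 - 5) mod 2) = 5, which is [48, 48, 48, 48, 48, 48, 48, 48, 49, 49, 48, 48].

Derivation:
t=0: [4, 5, 5, 53, 62, 41, 35, 60, 36, 59, 36, 35]
t=1: [14, 13, 19, 39, 39, 42, 41, 45, 45, 45, 45, 45]
t=2: [28, 26, 34, 44, 44, 45, 45, 47, 47, 48, 47, 48]
t=3: [41, 40, 44, 47, 46, 47, 47, 48, 48, 48, 48, 48]
t=4: [47, 47, 47, 48, 48, 48, 48, 48, 48, 48, 48, 49]
t=5: [48, 48, 48, 48, 48, 48, 48, 48, 49, 49, 48, 48]
t=6: [49, 49, 49, 49, 48, 48, 49, 49, 48, 48, 48, 49]
t=7: [48, 48, 48, 48, 48, 48, 48, 48, 49, 49, 48, 48]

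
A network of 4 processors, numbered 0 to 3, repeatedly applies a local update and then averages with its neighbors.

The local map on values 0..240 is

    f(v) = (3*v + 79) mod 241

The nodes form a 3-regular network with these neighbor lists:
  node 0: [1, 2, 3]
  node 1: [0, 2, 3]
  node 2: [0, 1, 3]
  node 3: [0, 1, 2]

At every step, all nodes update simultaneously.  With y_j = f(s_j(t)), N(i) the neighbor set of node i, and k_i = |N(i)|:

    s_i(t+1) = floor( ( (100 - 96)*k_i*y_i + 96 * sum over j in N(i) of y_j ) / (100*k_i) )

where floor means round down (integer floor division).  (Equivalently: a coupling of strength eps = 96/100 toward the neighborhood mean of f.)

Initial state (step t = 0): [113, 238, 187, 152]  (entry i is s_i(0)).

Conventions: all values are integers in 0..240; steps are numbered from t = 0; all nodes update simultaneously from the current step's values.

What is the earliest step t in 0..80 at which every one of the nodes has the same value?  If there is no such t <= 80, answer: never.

Answer: 33
Key observation: Synchronization is absorbing here: once all nodes are equal they stay equal, and step 33 is the first all-equal step.

Derivation:
t=0: [113, 238, 187, 152]  (not all equal)
t=1: [97, 126, 102, 131]  (not all equal)
t=2: [194, 169, 190, 165]  (not all equal)
t=3: [123, 144, 126, 147]  (not all equal)
t=4: [98, 148, 96, 146]  (not all equal)
t=5: [69, 95, 71, 97]  (not all equal)
t=6: [98, 76, 97, 75]  (not all equal)
t=7: [87, 106, 88, 107]  (not all equal)
t=8: [137, 121, 136, 120]  (not all equal)
t=9: [129, 75, 130, 76]  (not all equal)
t=10: [123, 168, 122, 167]  (not all equal)
t=11: [137, 166, 138, 167]  (not all equal)
t=12: [65, 41, 64, 40]  (not all equal)
t=13: [139, 91, 140, 92]  (not all equal)
t=14: [78, 50, 77, 50]  (not all equal)
t=15: [171, 127, 172, 127]  (not all equal)
t=16: [180, 150, 179, 150]  (not all equal)
t=17: [78, 103, 79, 103]  (not all equal)
t=18: [120, 99, 120, 99]  (not all equal)
t=19: [157, 175, 157, 175]  (not all equal)
t=20: [102, 87, 102, 87]  (not all equal)
t=21: [115, 127, 115, 127]  (not all equal)
t=22: [206, 195, 206, 195]  (not all equal)
t=23: [193, 203, 193, 203]  (not all equal)
t=24: [195, 186, 195, 186]  (not all equal)
t=25: [164, 172, 164, 172]  (not all equal)
t=26: [104, 97, 104, 97]  (not all equal)
t=27: [136, 142, 136, 142]  (not all equal)
t=28: [16, 11, 16, 11]  (not all equal)
t=29: [117, 121, 117, 121]  (not all equal)
t=30: [196, 193, 196, 193]  (not all equal)
t=31: [179, 181, 179, 181]  (not all equal)
t=32: [137, 136, 137, 136]  (not all equal)
t=33: [6, 6, 6, 6]  (all equal)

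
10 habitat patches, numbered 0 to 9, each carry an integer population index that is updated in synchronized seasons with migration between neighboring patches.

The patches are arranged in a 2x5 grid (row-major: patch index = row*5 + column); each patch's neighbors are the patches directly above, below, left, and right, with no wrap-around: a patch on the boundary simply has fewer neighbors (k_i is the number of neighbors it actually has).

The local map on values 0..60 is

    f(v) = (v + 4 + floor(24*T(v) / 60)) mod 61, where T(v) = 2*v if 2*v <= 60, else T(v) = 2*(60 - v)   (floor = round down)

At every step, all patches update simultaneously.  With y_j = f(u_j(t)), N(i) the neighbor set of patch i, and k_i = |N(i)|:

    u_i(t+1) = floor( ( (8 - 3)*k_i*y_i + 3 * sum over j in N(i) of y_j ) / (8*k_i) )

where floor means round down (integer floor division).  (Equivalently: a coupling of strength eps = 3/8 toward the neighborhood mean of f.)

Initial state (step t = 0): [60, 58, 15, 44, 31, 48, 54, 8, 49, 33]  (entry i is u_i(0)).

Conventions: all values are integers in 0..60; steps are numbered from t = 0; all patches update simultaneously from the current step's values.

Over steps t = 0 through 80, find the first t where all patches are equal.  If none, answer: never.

Simulating step by step:
t=0: [60, 58, 15, 44, 31, 48, 54, 8, 49, 33]  (not all equal)
t=1: [2, 5, 29, 48, 58, 0, 3, 15, 17, 47]  (not all equal)
t=2: [7, 17, 40, 11, 1, 5, 11, 31, 25, 6]  (not all equal)
t=3: [18, 33, 51, 28, 10, 15, 27, 52, 42, 18]  (not all equal)
t=4: [39, 47, 14, 44, 30, 35, 43, 14, 48, 37]  (not all equal)
t=5: [47, 18, 29, 48, 58, 59, 48, 29, 18, 47]  (not all equal)
t=6: [7, 29, 46, 11, 1, 1, 11, 46, 29, 7]  (not all equal)
t=7: [21, 39, 9, 22, 10, 10, 22, 9, 39, 21]  (not all equal)
t=8: [40, 49, 27, 39, 29, 29, 39, 27, 49, 40]  (not all equal)
t=9: [48, 21, 46, 50, 57, 57, 50, 46, 21, 48]  (not all equal)
t=10: [8, 25, 5, 6, 1, 1, 6, 5, 25, 8]  (not all equal)
t=11: [21, 36, 17, 17, 9, 9, 17, 17, 36, 21]  (not all equal)
t=12: [40, 50, 37, 35, 26, 26, 35, 37, 50, 40]  (not all equal)
t=13: [47, 22, 51, 50, 53, 53, 50, 51, 22, 47]  (not all equal)
t=14: [8, 27, 6, 6, 0, 0, 6, 6, 27, 8]  (not all equal)
t=15: [21, 38, 18, 17, 8, 8, 17, 18, 38, 21]  (not all equal)
t=16: [40, 50, 38, 35, 25, 25, 35, 38, 50, 40]  (not all equal)
t=17: [46, 22, 51, 50, 52, 52, 50, 51, 22, 46]  (not all equal)
t=18: [8, 27, 6, 6, 0, 0, 6, 6, 27, 8]  (not all equal)

Answer: never
Key observation: The state at step 14 reappears at step 18 — the system is in a cycle of period 4 from step 14 on.  No step 0..18 is synchronized, and the cycle repeats forever, so no step up to 80 (or ever) has all patches equal.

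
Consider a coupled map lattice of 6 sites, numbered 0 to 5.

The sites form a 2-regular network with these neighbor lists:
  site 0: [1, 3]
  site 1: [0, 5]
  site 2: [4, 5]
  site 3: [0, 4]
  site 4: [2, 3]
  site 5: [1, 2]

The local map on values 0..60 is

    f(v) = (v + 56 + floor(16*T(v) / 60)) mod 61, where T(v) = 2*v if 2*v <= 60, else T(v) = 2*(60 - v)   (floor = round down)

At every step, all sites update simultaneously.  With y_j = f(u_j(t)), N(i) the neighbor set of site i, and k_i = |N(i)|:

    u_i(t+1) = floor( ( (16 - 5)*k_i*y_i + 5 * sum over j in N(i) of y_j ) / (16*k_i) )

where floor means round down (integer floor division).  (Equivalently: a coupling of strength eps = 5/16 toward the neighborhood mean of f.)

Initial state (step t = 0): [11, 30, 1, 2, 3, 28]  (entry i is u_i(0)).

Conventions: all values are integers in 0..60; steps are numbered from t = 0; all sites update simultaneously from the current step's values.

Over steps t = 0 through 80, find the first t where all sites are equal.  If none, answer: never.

Answer: 6
Key observation: Synchronization is absorbing here: once all sites are equal they stay equal, and step 6 is the first all-equal step.

Derivation:
t=0: [11, 30, 1, 2, 3, 28]  (not all equal)
t=1: [23, 35, 54, 51, 59, 40]  (not all equal)
t=2: [35, 41, 51, 47, 53, 45]  (not all equal)
t=3: [44, 45, 49, 47, 50, 48]  (not all equal)
t=4: [47, 48, 49, 48, 49, 48]  (not all equal)
t=5: [48, 48, 49, 48, 49, 49]  (not all equal)
t=6: [49, 49, 49, 49, 49, 49]  (all equal)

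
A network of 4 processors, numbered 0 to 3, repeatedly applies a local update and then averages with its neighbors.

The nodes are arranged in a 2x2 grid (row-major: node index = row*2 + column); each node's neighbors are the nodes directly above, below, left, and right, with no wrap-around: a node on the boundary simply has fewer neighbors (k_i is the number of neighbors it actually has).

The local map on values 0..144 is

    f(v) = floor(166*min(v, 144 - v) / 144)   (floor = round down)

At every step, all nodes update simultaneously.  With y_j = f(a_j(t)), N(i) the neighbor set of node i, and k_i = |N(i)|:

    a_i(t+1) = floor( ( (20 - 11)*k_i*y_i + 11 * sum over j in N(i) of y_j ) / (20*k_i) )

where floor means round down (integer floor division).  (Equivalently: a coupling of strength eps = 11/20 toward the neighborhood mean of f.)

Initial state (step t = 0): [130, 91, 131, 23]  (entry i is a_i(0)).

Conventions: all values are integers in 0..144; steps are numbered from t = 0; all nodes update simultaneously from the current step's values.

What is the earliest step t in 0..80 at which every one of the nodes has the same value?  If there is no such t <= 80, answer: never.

Answer: 7
Key observation: Synchronization is absorbing here: once all nodes are equal they stay equal, and step 7 is the first all-equal step.

Derivation:
t=0: [130, 91, 131, 23]  (not all equal)
t=1: [27, 39, 17, 32]  (not all equal)
t=2: [31, 38, 26, 33]  (not all equal)
t=3: [35, 39, 33, 36]  (not all equal)
t=4: [40, 42, 39, 41]  (not all equal)
t=5: [46, 47, 45, 46]  (not all equal)
t=6: [52, 53, 52, 52]  (not all equal)
t=7: [59, 59, 59, 59]  (all equal)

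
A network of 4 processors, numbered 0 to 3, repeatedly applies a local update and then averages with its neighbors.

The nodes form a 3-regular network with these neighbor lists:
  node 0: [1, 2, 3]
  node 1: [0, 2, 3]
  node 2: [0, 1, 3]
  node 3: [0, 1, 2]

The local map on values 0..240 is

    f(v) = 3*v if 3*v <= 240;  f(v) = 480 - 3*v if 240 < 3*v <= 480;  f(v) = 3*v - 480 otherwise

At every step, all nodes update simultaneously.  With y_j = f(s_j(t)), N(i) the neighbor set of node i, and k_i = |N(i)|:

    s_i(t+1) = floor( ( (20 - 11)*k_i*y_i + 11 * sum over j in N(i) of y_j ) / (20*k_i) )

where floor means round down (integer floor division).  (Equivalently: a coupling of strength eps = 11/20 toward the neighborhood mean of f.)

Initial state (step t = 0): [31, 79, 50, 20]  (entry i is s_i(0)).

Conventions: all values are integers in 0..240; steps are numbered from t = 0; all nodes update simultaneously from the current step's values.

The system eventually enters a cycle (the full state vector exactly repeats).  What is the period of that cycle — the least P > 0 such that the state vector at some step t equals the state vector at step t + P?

Simulating step by step:
t=0: [31, 79, 50, 20]
t=1: [123, 162, 139, 115]
t=2: [87, 59, 74, 93]
t=3: [208, 197, 209, 203]
t=4: [135, 126, 136, 131]
t=5: [81, 88, 80, 84]
t=6: [232, 226, 232, 229]
t=7: [211, 206, 211, 208]
t=8: [148, 144, 148, 146]
t=9: [39, 42, 39, 40]
t=10: [119, 121, 119, 120]
t=11: [121, 119, 121, 120]
t=12: [118, 120, 118, 119]
t=13: [124, 122, 124, 123]
t=14: [109, 111, 109, 110]
t=15: [151, 149, 151, 150]
t=16: [28, 30, 28, 29]
t=17: [85, 87, 85, 86]
t=18: [223, 221, 223, 222]
t=19: [187, 185, 187, 186]
t=20: [79, 77, 79, 78]
t=21: [235, 233, 235, 234]
t=22: [223, 221, 223, 222]

Answer: 4
Key observation: The state at step 18, [223, 221, 223, 222], reappears at step 22 — and no state repeats earlier — so the cycle the system enters has period 4.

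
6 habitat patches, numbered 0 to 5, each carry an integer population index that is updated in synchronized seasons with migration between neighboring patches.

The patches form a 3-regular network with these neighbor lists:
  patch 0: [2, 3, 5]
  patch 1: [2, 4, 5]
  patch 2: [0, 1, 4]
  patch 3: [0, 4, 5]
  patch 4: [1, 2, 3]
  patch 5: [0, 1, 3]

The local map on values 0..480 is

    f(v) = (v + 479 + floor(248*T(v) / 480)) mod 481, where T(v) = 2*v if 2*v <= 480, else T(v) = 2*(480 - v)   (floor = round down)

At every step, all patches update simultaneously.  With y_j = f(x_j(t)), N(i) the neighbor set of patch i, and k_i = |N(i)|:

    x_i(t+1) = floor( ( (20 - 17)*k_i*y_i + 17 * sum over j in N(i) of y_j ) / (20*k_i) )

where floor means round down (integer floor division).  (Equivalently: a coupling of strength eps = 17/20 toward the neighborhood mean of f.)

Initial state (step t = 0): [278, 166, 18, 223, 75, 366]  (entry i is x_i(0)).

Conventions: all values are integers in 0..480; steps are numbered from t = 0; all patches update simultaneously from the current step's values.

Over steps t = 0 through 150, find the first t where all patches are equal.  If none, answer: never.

Simulating step by step:
t=0: [278, 166, 18, 223, 75, 366]  (not all equal)
t=1: [137, 102, 143, 111, 254, 223]  (not all equal)
t=2: [313, 241, 180, 240, 203, 267]  (not all equal)
t=3: [105, 221, 172, 118, 167, 3]  (not all equal)
t=4: [198, 261, 333, 191, 342, 254]  (not all equal)
t=5: [170, 2, 114, 172, 110, 224]  (not all equal)
t=6: [343, 256, 194, 340, 196, 264]  (not all equal)
t=7: [112, 225, 172, 113, 171, 2]  (not all equal)
t=8: [196, 264, 342, 196, 343, 257]  (not all equal)
t=9: [173, 2, 113, 173, 113, 226]  (not all equal)
t=10: [345, 258, 197, 345, 197, 266]  (not all equal)
t=11: [114, 227, 173, 114, 173, 2]  (not all equal)
t=12: [198, 267, 346, 198, 346, 260]  (not all equal)
t=13: [174, 2, 114, 174, 114, 228]  (not all equal)
t=14: [347, 260, 199, 347, 199, 268]  (not all equal)
t=15: [115, 229, 175, 115, 175, 2]  (not all equal)
t=16: [200, 270, 349, 200, 349, 262]  (not all equal)
t=17: [176, 2, 116, 176, 116, 230]  (not all equal)
t=18: [351, 264, 202, 351, 202, 271]  (not all equal)
t=19: [116, 232, 178, 116, 178, 2]  (not all equal)
t=20: [203, 274, 354, 203, 354, 265]  (not all equal)
t=21: [179, 2, 117, 179, 117, 233]  (not all equal)
t=22: [356, 266, 204, 356, 204, 275]  (not all equal)
t=23: [118, 234, 179, 118, 179, 2]  (not all equal)
t=24: [205, 276, 357, 205, 357, 268]  (not all equal)
t=25: [180, 2, 118, 180, 118, 236]  (not all equal)
t=26: [360, 269, 206, 360, 206, 278]  (not all equal)
t=27: [119, 237, 181, 119, 181, 2]  (not all equal)
t=28: [207, 279, 362, 207, 362, 271]  (not all equal)
t=29: [181, 1, 119, 181, 119, 238]  (not all equal)
t=30: [226, 135, 207, 226, 207, 207]  (not all equal)
t=31: [434, 396, 387, 434, 387, 398]  (not all equal)
t=32: [343, 208, 271, 343, 271, 479]  (not all equal)
t=33: [136, 200, 120, 136, 120, 191]  (not all equal)
t=34: [296, 307, 296, 296, 296, 327]  (not all equal)
t=35: [2, 2, 2, 2, 2, 2]  (all equal)

Answer: 35
Key observation: Synchronization is absorbing here: once all patches are equal they stay equal, and step 35 is the first all-equal step.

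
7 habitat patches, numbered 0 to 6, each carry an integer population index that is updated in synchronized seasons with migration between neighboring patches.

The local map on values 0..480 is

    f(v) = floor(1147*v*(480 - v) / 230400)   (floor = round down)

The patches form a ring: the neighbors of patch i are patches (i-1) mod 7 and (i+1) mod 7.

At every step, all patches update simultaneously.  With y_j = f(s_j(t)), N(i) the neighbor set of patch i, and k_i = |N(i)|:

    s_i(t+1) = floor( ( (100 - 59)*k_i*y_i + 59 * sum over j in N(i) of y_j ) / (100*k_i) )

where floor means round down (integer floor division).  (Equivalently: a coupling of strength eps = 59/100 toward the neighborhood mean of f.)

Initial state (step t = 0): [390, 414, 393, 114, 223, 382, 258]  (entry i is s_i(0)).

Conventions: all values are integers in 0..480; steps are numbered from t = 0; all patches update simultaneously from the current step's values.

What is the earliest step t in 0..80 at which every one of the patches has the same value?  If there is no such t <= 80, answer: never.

Simulating step by step:
t=0: [390, 414, 393, 114, 223, 382, 258]  (not all equal)
t=1: [195, 157, 170, 219, 232, 244, 223]  (not all equal)
t=2: [271, 262, 265, 278, 285, 285, 282]  (not all equal)
t=3: [280, 282, 282, 279, 276, 276, 277]  (not all equal)
t=4: [278, 277, 277, 278, 279, 279, 279]  (not all equal)
t=5: [279, 279, 279, 279, 279, 279, 279]  (all equal)

Answer: 5
Key observation: Synchronization is absorbing here: once all patches are equal they stay equal, and step 5 is the first all-equal step.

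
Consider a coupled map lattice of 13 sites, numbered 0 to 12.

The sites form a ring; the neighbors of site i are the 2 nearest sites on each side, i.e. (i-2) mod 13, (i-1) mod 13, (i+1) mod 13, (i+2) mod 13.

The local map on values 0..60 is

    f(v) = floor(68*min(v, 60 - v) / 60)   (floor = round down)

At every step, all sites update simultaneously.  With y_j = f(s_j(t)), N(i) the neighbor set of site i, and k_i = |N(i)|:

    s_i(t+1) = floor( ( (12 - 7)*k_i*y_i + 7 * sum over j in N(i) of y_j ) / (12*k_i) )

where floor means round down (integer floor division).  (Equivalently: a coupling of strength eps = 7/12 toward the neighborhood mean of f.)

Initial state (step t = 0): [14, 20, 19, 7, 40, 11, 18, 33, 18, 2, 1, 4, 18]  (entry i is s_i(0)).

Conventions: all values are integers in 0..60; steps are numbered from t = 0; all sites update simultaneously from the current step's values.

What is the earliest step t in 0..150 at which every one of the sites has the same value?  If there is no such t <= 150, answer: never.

Simulating step by step:
t=0: [14, 20, 19, 7, 40, 11, 18, 33, 18, 2, 1, 4, 18]  (not all equal)
t=1: [16, 18, 18, 14, 17, 16, 20, 20, 16, 8, 7, 7, 14]  (not all equal)
t=2: [16, 18, 18, 17, 18, 18, 20, 18, 16, 11, 10, 10, 13]  (not all equal)
t=3: [16, 18, 19, 19, 20, 20, 20, 18, 16, 13, 12, 12, 14]  (not all equal)
t=4: [17, 19, 20, 21, 21, 21, 21, 19, 17, 15, 14, 14, 15]  (not all equal)
t=5: [18, 20, 21, 22, 22, 22, 22, 20, 19, 17, 16, 16, 17]  (not all equal)
t=6: [20, 21, 22, 23, 23, 23, 23, 22, 20, 19, 18, 18, 19]  (not all equal)
t=7: [22, 23, 24, 25, 25, 25, 25, 23, 22, 21, 20, 20, 21]  (not all equal)
t=8: [24, 25, 26, 27, 27, 27, 27, 25, 24, 23, 22, 22, 23]  (not all equal)
t=9: [26, 28, 28, 29, 29, 29, 29, 28, 27, 25, 25, 25, 25]  (not all equal)
t=10: [29, 30, 31, 31, 31, 31, 31, 30, 29, 28, 28, 28, 28]  (not all equal)
t=11: [32, 32, 32, 32, 32, 32, 32, 32, 32, 31, 31, 31, 31]  (not all equal)
t=12: [31, 31, 31, 31, 31, 31, 31, 31, 31, 31, 31, 31, 31]  (all equal)

Answer: 12
Key observation: Synchronization is absorbing here: once all sites are equal they stay equal, and step 12 is the first all-equal step.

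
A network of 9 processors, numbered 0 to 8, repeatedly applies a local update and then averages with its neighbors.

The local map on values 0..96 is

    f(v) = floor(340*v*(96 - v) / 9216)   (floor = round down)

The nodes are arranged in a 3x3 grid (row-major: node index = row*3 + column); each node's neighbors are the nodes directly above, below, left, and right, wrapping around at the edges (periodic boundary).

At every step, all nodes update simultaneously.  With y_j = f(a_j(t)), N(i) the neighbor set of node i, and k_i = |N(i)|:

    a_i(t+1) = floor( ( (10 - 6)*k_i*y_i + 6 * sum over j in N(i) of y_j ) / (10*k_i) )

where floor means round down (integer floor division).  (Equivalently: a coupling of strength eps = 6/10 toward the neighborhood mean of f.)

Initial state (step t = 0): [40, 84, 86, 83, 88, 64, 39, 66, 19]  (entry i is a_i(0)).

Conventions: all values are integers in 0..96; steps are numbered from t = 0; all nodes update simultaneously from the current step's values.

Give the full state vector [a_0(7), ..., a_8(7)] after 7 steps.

Answer: [45, 44, 44, 44, 44, 44, 45, 44, 44]

Derivation:
t=0: [40, 84, 86, 83, 88, 64, 39, 66, 19]
t=1: [61, 46, 49, 55, 43, 52, 69, 58, 60]
t=2: [79, 82, 82, 80, 83, 83, 75, 79, 79]
t=3: [47, 43, 43, 46, 42, 42, 52, 47, 47]
t=4: [84, 83, 83, 83, 83, 83, 84, 83, 83]
t=5: [37, 38, 38, 38, 39, 39, 37, 38, 38]
t=6: [80, 81, 81, 81, 81, 81, 80, 81, 81]
t=7: [45, 44, 44, 44, 44, 44, 45, 44, 44]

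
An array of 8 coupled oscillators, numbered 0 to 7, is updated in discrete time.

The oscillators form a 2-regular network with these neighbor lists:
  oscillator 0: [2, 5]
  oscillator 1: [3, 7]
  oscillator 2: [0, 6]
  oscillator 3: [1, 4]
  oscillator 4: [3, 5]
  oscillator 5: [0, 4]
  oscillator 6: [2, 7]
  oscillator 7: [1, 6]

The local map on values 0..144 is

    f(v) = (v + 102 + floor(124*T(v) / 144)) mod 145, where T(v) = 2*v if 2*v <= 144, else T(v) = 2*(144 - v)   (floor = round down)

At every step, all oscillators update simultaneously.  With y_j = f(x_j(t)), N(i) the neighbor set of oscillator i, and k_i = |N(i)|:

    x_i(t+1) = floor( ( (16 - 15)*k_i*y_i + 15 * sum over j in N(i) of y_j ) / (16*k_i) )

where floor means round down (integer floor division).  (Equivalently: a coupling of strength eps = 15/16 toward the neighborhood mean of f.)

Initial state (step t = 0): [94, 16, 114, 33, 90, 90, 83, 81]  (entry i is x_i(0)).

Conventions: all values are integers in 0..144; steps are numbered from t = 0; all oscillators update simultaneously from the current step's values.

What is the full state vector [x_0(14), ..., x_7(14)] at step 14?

Simulating step by step:
t=0: [94, 16, 114, 33, 90, 90, 83, 81]
t=1: [131, 22, 71, 68, 95, 138, 57, 0]
t=2: [58, 115, 104, 80, 124, 121, 57, 66]
t=3: [122, 72, 114, 110, 62, 114, 131, 117]
t=4: [121, 115, 113, 70, 123, 120, 120, 62]
t=5: [120, 67, 117, 111, 63, 116, 123, 119]
t=6: [120, 122, 117, 132, 122, 122, 119, 126]
t=7: [118, 111, 118, 115, 112, 116, 117, 117]
t=8: [119, 120, 119, 123, 121, 121, 119, 121]
t=9: [118, 116, 119, 117, 116, 117, 118, 118]
t=10: [119, 119, 119, 120, 120, 120, 119, 119]
t=11: [118, 118, 119, 118, 118, 118, 119, 119]
t=12: [119, 119, 119, 119, 119, 119, 119, 119]
t=13: [119, 119, 119, 119, 119, 119, 119, 119]
t=14: [119, 119, 119, 119, 119, 119, 119, 119]

Answer: [119, 119, 119, 119, 119, 119, 119, 119]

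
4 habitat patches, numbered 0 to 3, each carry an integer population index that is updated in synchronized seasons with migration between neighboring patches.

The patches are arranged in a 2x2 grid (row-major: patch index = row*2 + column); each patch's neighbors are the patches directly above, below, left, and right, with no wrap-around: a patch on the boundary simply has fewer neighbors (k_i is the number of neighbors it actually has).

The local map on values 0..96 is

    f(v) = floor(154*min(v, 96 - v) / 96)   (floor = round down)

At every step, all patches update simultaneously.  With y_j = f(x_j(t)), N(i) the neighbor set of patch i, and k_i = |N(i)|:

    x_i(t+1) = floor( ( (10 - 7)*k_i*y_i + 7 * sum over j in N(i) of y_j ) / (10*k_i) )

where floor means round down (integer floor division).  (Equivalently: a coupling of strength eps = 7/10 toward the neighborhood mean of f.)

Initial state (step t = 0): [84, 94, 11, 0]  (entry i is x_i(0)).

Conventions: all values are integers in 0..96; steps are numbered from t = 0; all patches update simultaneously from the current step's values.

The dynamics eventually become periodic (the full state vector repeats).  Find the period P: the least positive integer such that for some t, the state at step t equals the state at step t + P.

Simulating step by step:
t=0: [84, 94, 11, 0]
t=1: [12, 7, 11, 7]
t=2: [15, 13, 15, 13]
t=3: [22, 21, 22, 21]
t=4: [34, 33, 34, 33]
t=5: [53, 52, 53, 52]
t=6: [68, 69, 68, 69]
t=7: [43, 43, 43, 43]
t=8: [68, 68, 68, 68]
t=9: [44, 44, 44, 44]
t=10: [70, 70, 70, 70]
t=11: [41, 41, 41, 41]
t=12: [65, 65, 65, 65]
t=13: [49, 49, 49, 49]
t=14: [75, 75, 75, 75]
t=15: [33, 33, 33, 33]
t=16: [52, 52, 52, 52]
t=17: [70, 70, 70, 70]

Answer: 7
Key observation: The state at step 10, [70, 70, 70, 70], reappears at step 17 — and no state repeats earlier — so the cycle the system enters has period 7.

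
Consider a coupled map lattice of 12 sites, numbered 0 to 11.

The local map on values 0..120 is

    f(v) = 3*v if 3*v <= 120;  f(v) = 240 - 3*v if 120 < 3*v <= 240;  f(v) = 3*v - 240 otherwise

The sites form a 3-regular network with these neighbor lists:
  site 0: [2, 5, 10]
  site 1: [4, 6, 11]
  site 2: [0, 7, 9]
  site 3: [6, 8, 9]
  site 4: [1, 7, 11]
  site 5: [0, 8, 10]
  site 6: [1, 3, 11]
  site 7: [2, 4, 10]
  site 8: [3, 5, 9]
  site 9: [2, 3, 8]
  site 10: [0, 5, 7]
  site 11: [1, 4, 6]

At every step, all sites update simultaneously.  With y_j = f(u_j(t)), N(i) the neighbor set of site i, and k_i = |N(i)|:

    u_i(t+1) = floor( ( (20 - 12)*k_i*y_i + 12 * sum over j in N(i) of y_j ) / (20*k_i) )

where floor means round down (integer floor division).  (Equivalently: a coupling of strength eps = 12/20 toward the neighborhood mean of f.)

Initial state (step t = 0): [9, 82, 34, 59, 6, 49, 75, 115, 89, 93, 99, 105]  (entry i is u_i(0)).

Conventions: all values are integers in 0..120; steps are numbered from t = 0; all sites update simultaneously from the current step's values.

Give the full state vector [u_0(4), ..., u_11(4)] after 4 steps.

Answer: [37, 106, 41, 100, 95, 53, 96, 45, 91, 90, 42, 104]

Derivation:
t=0: [9, 82, 34, 59, 6, 49, 75, 115, 89, 93, 99, 105]
t=1: [61, 24, 75, 41, 44, 59, 34, 77, 49, 54, 67, 37]
t=2: [46, 93, 34, 101, 81, 63, 100, 36, 88, 76, 41, 100]
t=3: [94, 40, 85, 44, 42, 69, 56, 87, 34, 42, 99, 44]
t=4: [37, 106, 41, 100, 95, 53, 96, 45, 91, 90, 42, 104]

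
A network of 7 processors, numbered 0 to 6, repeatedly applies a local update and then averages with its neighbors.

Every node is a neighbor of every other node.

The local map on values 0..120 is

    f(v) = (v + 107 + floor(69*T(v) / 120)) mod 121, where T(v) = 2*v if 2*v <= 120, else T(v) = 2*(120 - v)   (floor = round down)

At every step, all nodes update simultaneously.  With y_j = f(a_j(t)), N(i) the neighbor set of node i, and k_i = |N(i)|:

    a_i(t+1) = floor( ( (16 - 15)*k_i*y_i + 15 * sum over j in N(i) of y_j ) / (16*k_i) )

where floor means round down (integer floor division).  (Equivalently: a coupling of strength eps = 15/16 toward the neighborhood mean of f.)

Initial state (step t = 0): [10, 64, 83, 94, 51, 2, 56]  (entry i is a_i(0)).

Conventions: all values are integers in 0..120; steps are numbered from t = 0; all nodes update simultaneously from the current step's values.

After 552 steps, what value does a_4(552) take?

Answer: a_4(552) = 107
Key observation: The state at step 3, [107, 107, 107, 107, 107, 107, 107], reappears at step 4: the system is in a cycle of period 1 from step 3 on.  Therefore the state at step 552 equals the state at step 3 + ((552 - 3) mod 1) = 3, which is [107, 107, 107, 107, 107, 107, 107].

Derivation:
t=0: [10, 64, 83, 94, 51, 2, 56]
t=1: [101, 91, 91, 91, 93, 91, 92]
t=2: [109, 109, 109, 109, 109, 109, 109]
t=3: [107, 107, 107, 107, 107, 107, 107]
t=4: [107, 107, 107, 107, 107, 107, 107]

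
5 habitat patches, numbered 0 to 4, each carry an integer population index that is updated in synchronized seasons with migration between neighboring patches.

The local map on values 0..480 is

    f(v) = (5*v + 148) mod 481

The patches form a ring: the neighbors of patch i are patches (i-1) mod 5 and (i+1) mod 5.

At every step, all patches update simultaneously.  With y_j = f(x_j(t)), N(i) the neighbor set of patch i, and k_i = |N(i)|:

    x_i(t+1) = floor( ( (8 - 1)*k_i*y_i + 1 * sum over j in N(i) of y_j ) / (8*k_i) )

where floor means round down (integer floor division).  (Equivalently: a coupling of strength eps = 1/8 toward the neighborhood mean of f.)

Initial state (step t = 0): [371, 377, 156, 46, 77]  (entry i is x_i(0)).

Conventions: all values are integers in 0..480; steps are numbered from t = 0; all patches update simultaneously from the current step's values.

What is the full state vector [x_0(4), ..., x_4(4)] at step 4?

Simulating step by step:
t=0: [371, 377, 156, 46, 77]
t=1: [79, 128, 421, 361, 74]
t=2: [75, 293, 308, 48, 38]
t=3: [68, 166, 249, 375, 322]
t=4: [26, 41, 384, 133, 282]

Answer: [26, 41, 384, 133, 282]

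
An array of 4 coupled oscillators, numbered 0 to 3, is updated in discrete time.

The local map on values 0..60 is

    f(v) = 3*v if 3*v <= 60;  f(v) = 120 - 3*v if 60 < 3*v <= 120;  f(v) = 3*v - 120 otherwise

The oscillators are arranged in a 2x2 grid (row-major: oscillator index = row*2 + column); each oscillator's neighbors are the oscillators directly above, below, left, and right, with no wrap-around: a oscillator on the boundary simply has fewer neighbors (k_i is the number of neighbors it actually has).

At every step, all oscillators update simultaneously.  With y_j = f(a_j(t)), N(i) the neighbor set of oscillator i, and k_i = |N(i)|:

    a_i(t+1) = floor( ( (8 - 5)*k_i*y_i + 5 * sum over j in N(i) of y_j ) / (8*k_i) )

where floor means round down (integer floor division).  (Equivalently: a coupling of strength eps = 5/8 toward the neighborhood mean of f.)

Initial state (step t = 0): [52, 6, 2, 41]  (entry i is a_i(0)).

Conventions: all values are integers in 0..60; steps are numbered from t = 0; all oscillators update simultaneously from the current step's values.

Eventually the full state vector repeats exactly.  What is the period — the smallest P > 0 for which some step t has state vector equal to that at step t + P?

Answer: 2
Key observation: The state at step 38, [12, 12, 12, 12], reappears at step 40 — and no state repeats earlier — so the cycle the system enters has period 2.

Derivation:
t=0: [52, 6, 2, 41]
t=1: [21, 18, 14, 8]
t=2: [51, 45, 41, 39]
t=3: [18, 16, 12, 6]
t=4: [46, 40, 36, 33]
t=5: [10, 12, 16, 11]
t=6: [37, 33, 37, 38]
t=7: [12, 12, 8, 11]
t=8: [32, 35, 30, 31]
t=9: [23, 21, 27, 24]
t=10: [49, 52, 45, 48]
t=11: [26, 29, 21, 24]
t=12: [43, 40, 49, 46]
t=13: [11, 8, 18, 15]
t=14: [36, 33, 44, 41]
t=15: [14, 12, 9, 11]
t=16: [35, 36, 33, 32]
t=17: [15, 16, 20, 19]
t=18: [50, 49, 54, 55]
t=19: [32, 33, 39, 38]
t=20: [16, 17, 10, 9]
t=21: [43, 42, 34, 35]
t=22: [10, 9, 14, 13]
t=23: [32, 31, 37, 36]
t=24: [20, 21, 14, 15]
t=25: [53, 54, 48, 47]
t=26: [35, 34, 27, 28]
t=27: [23, 22, 30, 31]
t=28: [45, 44, 35, 36]
t=29: [14, 12, 14, 12]
t=30: [40, 37, 40, 37]
t=31: [2, 6, 2, 6]
t=32: [9, 14, 9, 14]
t=33: [31, 37, 31, 37]
t=34: [21, 14, 21, 14]
t=35: [52, 46, 52, 46]
t=36: [30, 23, 30, 23]
t=37: [36, 44, 36, 44]
t=38: [12, 12, 12, 12]
t=39: [36, 36, 36, 36]
t=40: [12, 12, 12, 12]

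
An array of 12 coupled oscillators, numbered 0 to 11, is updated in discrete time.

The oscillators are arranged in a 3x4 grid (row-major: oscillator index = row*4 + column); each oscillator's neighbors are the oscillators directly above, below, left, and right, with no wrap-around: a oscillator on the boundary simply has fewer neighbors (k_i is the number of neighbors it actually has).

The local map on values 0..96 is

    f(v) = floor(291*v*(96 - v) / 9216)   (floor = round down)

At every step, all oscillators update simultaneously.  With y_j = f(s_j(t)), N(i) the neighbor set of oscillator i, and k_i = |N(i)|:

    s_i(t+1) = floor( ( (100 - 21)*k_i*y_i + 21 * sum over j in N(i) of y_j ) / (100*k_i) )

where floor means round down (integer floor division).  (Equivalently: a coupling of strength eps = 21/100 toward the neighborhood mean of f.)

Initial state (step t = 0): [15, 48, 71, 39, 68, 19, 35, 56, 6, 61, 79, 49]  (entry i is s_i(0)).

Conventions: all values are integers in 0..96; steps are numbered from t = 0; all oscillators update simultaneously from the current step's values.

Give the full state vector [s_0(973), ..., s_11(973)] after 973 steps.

Simulating step by step:
t=0: [15, 48, 71, 39, 68, 19, 35, 56, 6, 61, 79, 49]
t=1: [43, 66, 58, 68, 54, 50, 64, 69, 26, 60, 47, 68]
t=2: [70, 63, 67, 60, 70, 70, 64, 58, 59, 67, 70, 61]
t=3: [57, 63, 61, 67, 57, 57, 63, 68, 66, 60, 58, 66]
t=4: [69, 65, 66, 61, 69, 69, 65, 60, 63, 67, 68, 62]
t=5: [58, 62, 62, 66, 58, 58, 62, 67, 63, 61, 60, 65]
t=6: [68, 66, 65, 62, 68, 68, 66, 61, 65, 67, 67, 63]
t=7: [60, 61, 63, 65, 60, 60, 62, 66, 62, 61, 61, 64]
t=8: [67, 67, 65, 63, 67, 67, 65, 62, 66, 67, 66, 64]
t=9: [61, 61, 63, 64, 61, 61, 63, 65, 61, 61, 62, 64]
t=10: [67, 66, 65, 64, 67, 66, 65, 63, 67, 66, 65, 64]
t=11: [61, 62, 63, 64, 61, 62, 63, 64, 61, 62, 63, 64]
t=12: [66, 66, 65, 64, 66, 66, 65, 64, 66, 66, 65, 64]
t=13: [62, 62, 63, 63, 62, 62, 63, 63, 62, 62, 63, 63]
t=14: [66, 65, 65, 65, 66, 65, 65, 65, 66, 65, 65, 65]
t=15: [62, 62, 63, 63, 62, 62, 63, 63, 62, 62, 63, 63]

Answer: [62, 62, 63, 63, 62, 62, 63, 63, 62, 62, 63, 63]
Key observation: The state at step 13, [62, 62, 63, 63, 62, 62, 63, 63, 62, 62, 63, 63], reappears at step 15: the system is in a cycle of period 2 from step 13 on.  Therefore the state at step 973 equals the state at step 13 + ((973 - 13) mod 2) = 13, which is [62, 62, 63, 63, 62, 62, 63, 63, 62, 62, 63, 63].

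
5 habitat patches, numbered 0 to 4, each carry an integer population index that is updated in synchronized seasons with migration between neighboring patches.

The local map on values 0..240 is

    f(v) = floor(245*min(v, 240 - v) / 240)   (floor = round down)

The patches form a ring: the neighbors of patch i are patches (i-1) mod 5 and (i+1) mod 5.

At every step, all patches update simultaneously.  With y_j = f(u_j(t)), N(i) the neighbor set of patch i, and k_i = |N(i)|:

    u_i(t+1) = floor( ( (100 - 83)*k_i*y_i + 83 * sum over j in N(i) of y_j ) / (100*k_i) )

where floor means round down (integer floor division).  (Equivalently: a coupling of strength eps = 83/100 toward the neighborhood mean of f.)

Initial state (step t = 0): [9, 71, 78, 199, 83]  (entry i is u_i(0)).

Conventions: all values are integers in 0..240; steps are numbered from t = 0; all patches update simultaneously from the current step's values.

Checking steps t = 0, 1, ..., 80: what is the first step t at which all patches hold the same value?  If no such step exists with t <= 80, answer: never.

Simulating step by step:
t=0: [9, 71, 78, 199, 83]  (not all equal)
t=1: [66, 48, 60, 74, 35]  (not all equal)
t=2: [46, 61, 61, 52, 64]  (not all equal)
t=3: [60, 55, 58, 61, 52]  (not all equal)
t=4: [55, 59, 59, 57, 60]  (not all equal)
t=5: [59, 58, 59, 60, 57]  (not all equal)
t=6: [58, 59, 60, 59, 60]  (not all equal)
t=7: [60, 60, 60, 60, 59]  (not all equal)
t=8: [60, 61, 61, 60, 60]  (not all equal)
t=9: [61, 61, 61, 61, 61]  (all equal)

Answer: 9
Key observation: Synchronization is absorbing here: once all patches are equal they stay equal, and step 9 is the first all-equal step.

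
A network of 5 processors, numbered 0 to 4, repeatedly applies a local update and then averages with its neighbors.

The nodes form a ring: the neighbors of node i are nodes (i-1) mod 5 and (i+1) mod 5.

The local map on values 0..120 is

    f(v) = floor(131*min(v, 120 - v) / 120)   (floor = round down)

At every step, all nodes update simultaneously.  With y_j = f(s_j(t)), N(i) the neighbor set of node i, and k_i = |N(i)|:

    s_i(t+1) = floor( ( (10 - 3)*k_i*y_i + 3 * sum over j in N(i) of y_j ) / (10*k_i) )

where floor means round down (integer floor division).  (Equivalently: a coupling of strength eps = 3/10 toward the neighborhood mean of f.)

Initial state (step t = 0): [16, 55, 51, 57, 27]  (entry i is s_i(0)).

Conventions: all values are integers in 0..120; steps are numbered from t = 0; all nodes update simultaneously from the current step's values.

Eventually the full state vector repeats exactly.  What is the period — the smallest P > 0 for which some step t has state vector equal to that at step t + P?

Simulating step by step:
t=0: [16, 55, 51, 57, 27]
t=1: [25, 52, 56, 56, 32]
t=2: [32, 52, 60, 56, 37]
t=3: [38, 54, 63, 58, 42]
t=4: [44, 56, 61, 60, 47]
t=5: [50, 59, 63, 62, 52]
t=6: [55, 62, 62, 61, 56]
t=7: [60, 62, 63, 63, 61]
t=8: [64, 63, 62, 62, 63]
t=9: [61, 62, 62, 62, 62]
t=10: [63, 63, 63, 63, 63]
t=11: [62, 62, 62, 62, 62]
t=12: [63, 63, 63, 63, 63]

Answer: 2
Key observation: The state at step 10, [63, 63, 63, 63, 63], reappears at step 12 — and no state repeats earlier — so the cycle the system enters has period 2.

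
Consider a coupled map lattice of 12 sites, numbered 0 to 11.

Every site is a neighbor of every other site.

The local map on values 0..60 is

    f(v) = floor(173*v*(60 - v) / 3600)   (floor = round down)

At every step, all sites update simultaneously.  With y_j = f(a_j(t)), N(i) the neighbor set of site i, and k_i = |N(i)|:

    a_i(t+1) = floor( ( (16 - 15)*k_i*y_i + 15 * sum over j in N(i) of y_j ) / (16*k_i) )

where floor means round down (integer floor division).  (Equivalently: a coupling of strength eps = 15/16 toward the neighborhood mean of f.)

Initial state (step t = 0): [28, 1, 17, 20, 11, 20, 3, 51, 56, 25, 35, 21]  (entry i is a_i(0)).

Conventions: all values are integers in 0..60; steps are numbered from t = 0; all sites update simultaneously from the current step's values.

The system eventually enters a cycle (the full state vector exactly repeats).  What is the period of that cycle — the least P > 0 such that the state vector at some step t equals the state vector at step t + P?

Simulating step by step:
t=0: [28, 1, 17, 20, 11, 20, 3, 51, 56, 25, 35, 21]
t=1: [28, 29, 28, 28, 28, 28, 29, 28, 29, 28, 28, 28]
t=2: [43, 43, 43, 43, 43, 43, 43, 43, 43, 43, 43, 43]
t=3: [35, 35, 35, 35, 35, 35, 35, 35, 35, 35, 35, 35]
t=4: [42, 42, 42, 42, 42, 42, 42, 42, 42, 42, 42, 42]
t=5: [36, 36, 36, 36, 36, 36, 36, 36, 36, 36, 36, 36]
t=6: [41, 41, 41, 41, 41, 41, 41, 41, 41, 41, 41, 41]
t=7: [37, 37, 37, 37, 37, 37, 37, 37, 37, 37, 37, 37]
t=8: [40, 40, 40, 40, 40, 40, 40, 40, 40, 40, 40, 40]
t=9: [38, 38, 38, 38, 38, 38, 38, 38, 38, 38, 38, 38]
t=10: [40, 40, 40, 40, 40, 40, 40, 40, 40, 40, 40, 40]

Answer: 2
Key observation: The state at step 8, [40, 40, 40, 40, 40, 40, 40, 40, 40, 40, 40, 40], reappears at step 10 — and no state repeats earlier — so the cycle the system enters has period 2.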